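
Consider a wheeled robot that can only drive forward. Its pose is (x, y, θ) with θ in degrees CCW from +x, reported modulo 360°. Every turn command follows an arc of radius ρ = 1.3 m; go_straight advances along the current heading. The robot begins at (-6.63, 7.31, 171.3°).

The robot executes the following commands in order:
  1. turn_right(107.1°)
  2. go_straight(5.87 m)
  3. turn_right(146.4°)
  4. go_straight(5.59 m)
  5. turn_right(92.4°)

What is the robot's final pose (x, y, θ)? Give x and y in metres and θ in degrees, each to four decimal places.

(-2.9976, 7.0474, 185.4000°)

set_pose: (x, y, θ) = (-6.6300, 7.3100, 171.3000°), ρ = 1.3
turn_right(107.1°): centre at ρ to the right, rotate −107.1° → (-7.6038, 9.1608, 64.2000°)
go_straight(5.87): x += 5.87·cos θ, y += 5.87·sin θ → (-5.0490, 14.4457, 64.2000°)
turn_right(146.4°): centre at ρ to the right, rotate −146.4° → (-2.5906, 14.0563, -82.2000° ≡ 277.8000°)
go_straight(5.59): x += 5.59·cos θ, y += 5.59·sin θ → (-1.8319, 8.5181, 277.8000°)
turn_right(92.4°): centre at ρ to the right, rotate −92.4° → (-2.9976, 7.0474, 185.4000°)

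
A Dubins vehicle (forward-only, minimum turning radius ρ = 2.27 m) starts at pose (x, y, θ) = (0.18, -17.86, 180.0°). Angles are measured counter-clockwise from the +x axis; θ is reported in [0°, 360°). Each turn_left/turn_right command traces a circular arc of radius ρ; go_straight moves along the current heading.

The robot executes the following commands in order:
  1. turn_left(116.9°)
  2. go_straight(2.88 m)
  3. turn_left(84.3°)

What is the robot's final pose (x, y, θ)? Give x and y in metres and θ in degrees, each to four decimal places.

set_pose: (x, y, θ) = (0.1800, -17.8600, 180.0000°), ρ = 2.27
turn_left(116.9°): centre at ρ to the left, rotate +116.9° → (-1.8444, -21.1570, 296.9000°)
go_straight(2.88): x += 2.88·cos θ, y += 2.88·sin θ → (-0.5414, -23.7254, 296.9000°)
turn_left(84.3°): centre at ρ to the left, rotate +84.3° → (2.3039, -24.8148, 381.2000° ≡ 21.2000°)

(2.3039, -24.8148, 21.2000°)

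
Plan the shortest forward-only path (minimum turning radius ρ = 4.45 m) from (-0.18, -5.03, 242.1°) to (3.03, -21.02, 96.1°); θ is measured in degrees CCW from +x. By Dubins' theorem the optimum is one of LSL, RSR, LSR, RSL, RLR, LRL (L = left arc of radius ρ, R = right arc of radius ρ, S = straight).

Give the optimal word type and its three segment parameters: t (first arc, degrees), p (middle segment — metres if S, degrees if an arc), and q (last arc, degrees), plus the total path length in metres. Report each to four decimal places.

Let ψ = atan2(Δy, Δx) = atan2(-15.99, 3.21) = -78.6487° be the start→goal bearing.
Normalize: d = |goal − start| / ρ = 16.309022/4.45 = 3.664949, α = (θ_start − ψ) mod 360° = 320.7487° = 5.598121 rad, β = (θ_goal − ψ) mod 360° = 174.7487° = 3.049941 rad.
Common terms: sin α = -0.632723, cos α = 0.774379, sin β = 0.091524, cos β = -0.995803, cos(α−β) = -0.829038, d² = 13.431850. Work in radians in the unit-radius frame; every candidate has L = ρ·(t + p + q).
LSL: p² = 2 + d² − 2cos(α−β) + 2d(sin α − sin β) = 11.781274; p = √p² = 3.432386; φ = atan2(cos β − cos α, d + sin α − sin β) = -0.541858 rad; t = (φ − α) mod 2π = 0.143205 rad, q = (β − φ) mod 2π = 3.591799 rad → L = 4.45·(0.143205 + 3.432386 + 3.591799) = 4.45·7.167391 = 31.894888 m
RSR: p² = 2 + d² − 2cos(α−β) + 2d(sin β − sin α) = 22.398575; p = √p² = 4.732713; φ = atan2(cos α − cos β, d − sin α + sin β) = 0.383352 rad; t = (α − φ) mod 2π = 5.214770 rad, q = (φ − β) mod 2π = 3.616596 rad → L = 4.45·(5.214770 + 4.732713 + 3.616596) = 4.45·13.564079 = 60.360153 m
LSR: p² = d² − 2 + 2cos(α−β) + 2d(sin α + sin β) = 5.806843; p = √p² = 2.409739; φ = atan2(−cos α − cos β, d + sin α + sin β) − atan2(−2, p) = 0.763513 rad; t = (φ − α) mod 2π = 1.448577 rad, q = (φ − β) mod 2π = 3.996758 rad → L = 4.45·(1.448577 + 2.409739 + 3.996758) = 4.45·7.855074 = 34.955079 m
RSL: p² = d² − 2 + 2cos(α−β) − 2d(sin α + sin β) = 13.740706; p = √p² = 3.706846; φ = atan2(cos α + cos β, d − sin α − sin β) − atan2(2, p) = -0.547373 rad; t = (α − φ) mod 2π = 6.145495 rad, q = (β − φ) mod 2π = 3.597314 rad → L = 4.45·(6.145495 + 3.706846 + 3.597314) = 4.45·13.449654 = 59.850962 m
RLR: c = (6 − d² + 2cos(α−β) + 2d(sin α − sin β))/8 = -1.799822, |c| > 1 → infeasible
LRL: c = (6 − d² + 2cos(α−β) − 2d(sin α − sin β))/8 = -0.472659; p = 2π − arccos c = 4.220083 rad; φ = atan2(cos β − cos α, d + sin α − sin β) = -0.541858 rad; t = (φ − α + p/2) mod 2π = 2.253247 rad, q = (β − α − t + p) mod 2π = 5.701841 rad → L = 4.45·(2.253247 + 4.220083 + 5.701841) = 4.45·12.175171 = 54.179509 m
Shortest: LSL with L = 31.894888 m ≈ 31.8949 m
Convert LSL to answer units (arcs ×180/π): t = 0.143205·180/π = 8.2051°, p = ρ·p = 4.45·3.432386 = 15.2741 m, q = 3.591799·180/π = 205.7949°, L = 31.8949 m.

LSL: t = 8.2051°, p = 15.2741 m, q = 205.7949°, L = 31.8949 m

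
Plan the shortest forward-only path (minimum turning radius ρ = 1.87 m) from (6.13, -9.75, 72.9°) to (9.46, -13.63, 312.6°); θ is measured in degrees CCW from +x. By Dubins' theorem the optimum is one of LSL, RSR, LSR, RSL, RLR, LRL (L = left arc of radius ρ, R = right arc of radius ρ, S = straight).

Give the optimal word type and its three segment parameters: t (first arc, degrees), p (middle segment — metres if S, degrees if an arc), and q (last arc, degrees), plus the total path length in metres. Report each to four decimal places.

Let ψ = atan2(Δy, Δx) = atan2(-3.88, 3.33) = -49.3622° be the start→goal bearing.
Normalize: d = |goal − start| / ρ = 5.113052/1.87 = 2.734252, α = (θ_start − ψ) mod 360° = 122.2622° = 2.133879 rad, β = (θ_goal − ψ) mod 360° = 1.9622° = 0.034248 rad.
Common terms: sin α = 0.845614, cos α = -0.533795, sin β = 0.034241, cos β = 0.999414, cos(α−β) = -0.504528, d² = 7.476136. Work in radians in the unit-radius frame; every candidate has L = ρ·(t + p + q).
LSL: p² = 2 + d² − 2cos(α−β) + 2d(sin α − sin β) = 14.922188; p = √p² = 3.862925; φ = atan2(cos β − cos α, d + sin α − sin β) = 0.408141 rad; t = (φ − α) mod 2π = 4.557448 rad, q = (β − φ) mod 2π = 5.909292 rad → L = 1.87·(4.557448 + 3.862925 + 5.909292) = 1.87·14.329664 = 26.796472 m
RSR: p² = 2 + d² − 2cos(α−β) + 2d(sin β − sin α) = 6.048195; p = √p² = 2.459308; φ = atan2(cos α − cos β, d − sin α + sin β) = -0.673123 rad; t = (α − φ) mod 2π = 2.807002 rad, q = (φ − β) mod 2π = 5.575814 rad → L = 1.87·(2.807002 + 2.459308 + 5.575814) = 1.87·10.842124 = 20.274772 m
LSR: p² = d² − 2 + 2cos(α−β) + 2d(sin α + sin β) = 9.278570; p = √p² = 3.046075; φ = atan2(−cos α − cos β, d + sin α + sin β) − atan2(−2, p) = 0.452861 rad; t = (φ − α) mod 2π = 4.602168 rad, q = (φ − β) mod 2π = 0.418613 rad → L = 1.87·(4.602168 + 3.046075 + 0.418613) = 1.87·8.066856 = 15.085020 m
RSL: p² = d² − 2 + 2cos(α−β) − 2d(sin α + sin β) = -0.344409 < 0 → infeasible
RLR: c = (6 − d² + 2cos(α−β) + 2d(sin α − sin β))/8 = 0.243976; p = 2π − arccos c = 4.958852 rad; φ = atan2(cos α − cos β, d − sin α + sin β) = -0.673123 rad; t = (α − φ + p/2) mod 2π = 5.286428 rad, q = (α − β − t + p) mod 2π = 1.772055 rad → L = 1.87·(5.286428 + 4.958852 + 1.772055) = 1.87·12.017336 = 22.472418 m
LRL: c = (6 − d² + 2cos(α−β) − 2d(sin α − sin β))/8 = -0.865273; p = 2π − arccos c = 3.666693 rad; φ = atan2(cos β − cos α, d + sin α − sin β) = 0.408141 rad; t = (φ − α + p/2) mod 2π = 0.107609 rad, q = (β − α − t + p) mod 2π = 1.459453 rad → L = 1.87·(0.107609 + 3.666693 + 1.459453) = 1.87·5.233756 = 9.787123 m
Shortest: LRL with L = 9.787123 m ≈ 9.7871 m
Convert LRL to answer units (arcs ×180/π): t = 0.107609·180/π = 6.1655°, p = 3.666693·180/π = 210.0861°, q = 1.459453·180/π = 83.6205°, L = 9.7871 m.

LRL: t = 6.1655°, p = 210.0861°, q = 83.6205°, L = 9.7871 m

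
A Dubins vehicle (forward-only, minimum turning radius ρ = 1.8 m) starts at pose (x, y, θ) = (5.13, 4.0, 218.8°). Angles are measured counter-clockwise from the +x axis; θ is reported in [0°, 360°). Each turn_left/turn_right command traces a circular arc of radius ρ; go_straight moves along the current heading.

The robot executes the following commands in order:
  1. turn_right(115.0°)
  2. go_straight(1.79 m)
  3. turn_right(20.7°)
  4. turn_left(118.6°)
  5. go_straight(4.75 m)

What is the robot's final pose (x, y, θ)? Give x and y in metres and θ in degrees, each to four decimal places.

set_pose: (x, y, θ) = (5.1300, 4.0000, 218.8000°), ρ = 1.8
turn_right(115.0°): centre at ρ to the right, rotate −115.0° → (2.2541, 4.9734, 103.8000°)
go_straight(1.79): x += 1.79·cos θ, y += 1.79·sin θ → (1.8271, 6.7118, 103.8000°)
turn_right(20.7°): centre at ρ to the right, rotate −20.7° → (1.7882, 7.3574, 83.1000°)
turn_left(118.6°): centre at ρ to the left, rotate +118.6° → (-0.6643, 9.2461, 201.7000°)
go_straight(4.75): x += 4.75·cos θ, y += 4.75·sin θ → (-5.0777, 7.4898, 201.7000°)

(-5.0777, 7.4898, 201.7000°)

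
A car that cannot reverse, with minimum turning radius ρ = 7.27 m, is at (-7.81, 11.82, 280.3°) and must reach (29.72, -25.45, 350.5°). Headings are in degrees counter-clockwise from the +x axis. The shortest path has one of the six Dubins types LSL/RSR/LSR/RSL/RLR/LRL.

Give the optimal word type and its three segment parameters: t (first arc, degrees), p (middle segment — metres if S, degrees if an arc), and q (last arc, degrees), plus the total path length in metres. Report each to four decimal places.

Let ψ = atan2(Δy, Δx) = atan2(-37.27, 37.53) = -44.8008° be the start→goal bearing.
Normalize: d = |goal − start| / ρ = 52.891907/7.27 = 7.275365, α = (θ_start − ψ) mod 360° = 325.1008° = 5.674080 rad, β = (θ_goal − ψ) mod 360° = 35.3008° = 0.616116 rad.
Common terms: sin α = -0.572134, cos α = 0.820160, sin β = 0.577870, cos β = 0.816129, cos(α−β) = 0.338738, d² = 52.930942. Work in radians in the unit-radius frame; every candidate has L = ρ·(t + p + q).
LSL: p² = 2 + d² − 2cos(α−β) + 2d(sin α − sin β) = 37.520076; p = √p² = 6.125363; φ = atan2(cos β − cos α, d + sin α − sin β) = -0.000658 rad; t = (φ − α) mod 2π = 0.608447 rad, q = (β − φ) mod 2π = 0.616774 rad → L = 7.27·(0.608447 + 6.125363 + 0.616774) = 7.27·7.350584 = 53.438749 m
RSR: p² = 2 + d² − 2cos(α−β) + 2d(sin β − sin α) = 70.986857; p = √p² = 8.425370; φ = atan2(cos α − cos β, d − sin α + sin β) = 0.000478 rad; t = (α − φ) mod 2π = 5.673602 rad, q = (φ − β) mod 2π = 5.667548 rad → L = 7.27·(5.673602 + 8.425370 + 5.667548) = 7.27·19.766519 = 143.702595 m
LSR: p² = d² − 2 + 2cos(α−β) + 2d(sin α + sin β) = 51.691879; p = √p² = 7.189706; φ = atan2(−cos α − cos β, d + sin α + sin β) − atan2(−2, p) = 0.050258 rad; t = (φ − α) mod 2π = 0.659363 rad, q = (φ − β) mod 2π = 5.717327 rad → L = 7.27·(0.659363 + 7.189706 + 5.717327) = 7.27·13.566396 = 98.627700 m
RSL: p² = d² − 2 + 2cos(α−β) − 2d(sin α + sin β) = 51.524957; p = √p² = 7.178089; φ = atan2(cos α + cos β, d − sin α − sin β) − atan2(2, p) = -0.050338 rad; t = (α − φ) mod 2π = 5.724418 rad, q = (β − φ) mod 2π = 0.666454 rad → L = 7.27·(5.724418 + 7.178089 + 0.666454) = 7.27·13.568961 = 98.646343 m
RLR: c = (6 − d² + 2cos(α−β) + 2d(sin α − sin β))/8 = -7.873357, |c| > 1 → infeasible
LRL: c = (6 − d² + 2cos(α−β) − 2d(sin α − sin β))/8 = -3.690009, |c| > 1 → infeasible
Shortest: LSL with L = 53.438749 m ≈ 53.4387 m
Convert LSL to answer units (arcs ×180/π): t = 0.608447·180/π = 34.8614°, p = ρ·p = 7.27·6.125363 = 44.5314 m, q = 0.616774·180/π = 35.3386°, L = 53.4387 m.

LSL: t = 34.8614°, p = 44.5314 m, q = 35.3386°, L = 53.4387 m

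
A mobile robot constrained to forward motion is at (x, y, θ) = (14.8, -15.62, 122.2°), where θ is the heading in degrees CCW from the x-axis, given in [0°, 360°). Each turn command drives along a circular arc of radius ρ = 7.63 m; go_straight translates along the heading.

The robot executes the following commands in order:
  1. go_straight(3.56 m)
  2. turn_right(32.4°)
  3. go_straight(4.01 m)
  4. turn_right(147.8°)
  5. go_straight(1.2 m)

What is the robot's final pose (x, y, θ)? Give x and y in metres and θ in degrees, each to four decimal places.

(26.4799, -1.5061, 302.0000°)

set_pose: (x, y, θ) = (14.8000, -15.6200, 122.2000°), ρ = 7.63
go_straight(3.56): x += 3.56·cos θ, y += 3.56·sin θ → (12.9030, -12.6076, 122.2000°)
turn_right(32.4°): centre at ρ to the right, rotate −32.4° → (11.7295, -8.5151, 89.8000°)
go_straight(4.01): x += 4.01·cos θ, y += 4.01·sin θ → (11.7435, -4.5051, 89.8000°)
turn_right(147.8°): centre at ρ to the right, rotate −147.8° → (25.8440, -0.4884, -58.0000° ≡ 302.0000°)
go_straight(1.2): x += 1.2·cos θ, y += 1.2·sin θ → (26.4799, -1.5061, 302.0000°)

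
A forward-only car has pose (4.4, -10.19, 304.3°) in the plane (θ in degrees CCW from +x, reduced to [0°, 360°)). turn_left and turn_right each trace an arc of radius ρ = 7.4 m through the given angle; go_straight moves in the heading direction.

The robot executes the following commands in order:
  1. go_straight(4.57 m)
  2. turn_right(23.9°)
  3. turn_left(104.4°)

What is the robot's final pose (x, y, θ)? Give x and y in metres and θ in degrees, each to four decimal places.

set_pose: (x, y, θ) = (4.4000, -10.1900, 304.3000°), ρ = 7.4
go_straight(4.57): x += 4.57·cos θ, y += 4.57·sin θ → (6.9753, -13.9653, 304.3000°)
turn_right(23.9°): centre at ρ to the right, rotate −23.9° → (8.1406, -16.7995, 280.4000°)
turn_left(104.4°): centre at ρ to the left, rotate +104.4° → (18.5230, -22.1812, 384.8000° ≡ 24.8000°)

(18.5230, -22.1812, 24.8000°)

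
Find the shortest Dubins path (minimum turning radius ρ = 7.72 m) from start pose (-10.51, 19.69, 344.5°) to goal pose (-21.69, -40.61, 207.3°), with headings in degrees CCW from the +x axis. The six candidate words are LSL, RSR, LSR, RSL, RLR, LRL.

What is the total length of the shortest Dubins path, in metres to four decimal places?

66.1966 m

Let ψ = atan2(Δy, Δx) = atan2(-60.30, -11.18) = -100.5037° be the start→goal bearing.
Normalize: d = |goal − start| / ρ = 61.327664/7.72 = 7.943998, α = (θ_start − ψ) mod 360° = 85.0037° = 1.483595 rad, β = (θ_goal − ψ) mod 360° = 307.8037° = 5.372188 rad.
Common terms: sin α = 0.996200, cos α = 0.087091, sin β = -0.790115, cos β = 0.612958, cos(α−β) = -0.733730, d² = 63.107104. Work in radians in the unit-radius frame; every candidate has L = ρ·(t + p + q).
LSL: p² = 2 + d² − 2cos(α−β) + 2d(sin α − sin β) = 94.955537; p = √p² = 9.744513; φ = atan2(cos β − cos α, d + sin α − sin β) = 0.053992 rad; t = (φ − α) mod 2π = 4.853582 rad, q = (β − φ) mod 2π = 5.318197 rad → L = 7.72·(4.853582 + 9.744513 + 5.318197) = 7.72·19.916292 = 153.753775 m
RSR: p² = 2 + d² − 2cos(α−β) + 2d(sin β − sin α) = 38.193590; p = √p² = 6.180096; φ = atan2(cos α − cos β, d − sin α + sin β) = -0.085194 rad; t = (α − φ) mod 2π = 1.568788 rad, q = (φ − β) mod 2π = 0.825803 rad → L = 7.72·(1.568788 + 6.180096 + 0.825803) = 7.72·8.574688 = 66.196591 m
LSR: p² = d² − 2 + 2cos(α−β) + 2d(sin α + sin β) = 62.913925; p = √p² = 7.931830; φ = atan2(−cos α − cos β, d + sin α + sin β) − atan2(−2, p) = 0.161315 rad; t = (φ − α) mod 2π = 4.960906 rad, q = (φ − β) mod 2π = 1.072312 rad → L = 7.72·(4.960906 + 7.931830 + 1.072312) = 7.72·13.965048 = 107.810170 m
RSL: p² = d² − 2 + 2cos(α−β) − 2d(sin α + sin β) = 56.365363; p = √p² = 7.507687; φ = atan2(cos α + cos β, d − sin α − sin β) − atan2(2, p) = -0.170123 rad; t = (α − φ) mod 2π = 1.653718 rad, q = (β − φ) mod 2π = 5.542311 rad → L = 7.72·(1.653718 + 7.507687 + 5.542311) = 7.72·14.703716 = 113.512690 m
RLR: c = (6 − d² + 2cos(α−β) + 2d(sin α − sin β))/8 = -3.774199, |c| > 1 → infeasible
LRL: c = (6 − d² + 2cos(α−β) − 2d(sin α − sin β))/8 = -10.869442, |c| > 1 → infeasible
Shortest: RSR with L = 66.196591 m ≈ 66.1966 m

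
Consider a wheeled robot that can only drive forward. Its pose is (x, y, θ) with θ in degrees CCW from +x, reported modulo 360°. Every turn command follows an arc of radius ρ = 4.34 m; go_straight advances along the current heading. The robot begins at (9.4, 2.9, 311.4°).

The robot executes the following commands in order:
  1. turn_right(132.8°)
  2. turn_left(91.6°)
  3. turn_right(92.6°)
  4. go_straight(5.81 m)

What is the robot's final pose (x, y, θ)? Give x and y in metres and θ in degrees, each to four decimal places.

set_pose: (x, y, θ) = (9.4000, 2.9000, 311.4000°), ρ = 4.34
turn_right(132.8°): centre at ρ to the right, rotate −132.8° → (6.0385, -4.3088, 178.6000°)
turn_left(91.6°): centre at ρ to the left, rotate +91.6° → (1.5925, -8.6627, 270.2000°)
turn_right(92.6°): centre at ρ to the right, rotate −92.6° → (-2.9292, -13.0140, 177.6000°)
go_straight(5.81): x += 5.81·cos θ, y += 5.81·sin θ → (-8.7341, -12.7707, 177.6000°)

(-8.7341, -12.7707, 177.6000°)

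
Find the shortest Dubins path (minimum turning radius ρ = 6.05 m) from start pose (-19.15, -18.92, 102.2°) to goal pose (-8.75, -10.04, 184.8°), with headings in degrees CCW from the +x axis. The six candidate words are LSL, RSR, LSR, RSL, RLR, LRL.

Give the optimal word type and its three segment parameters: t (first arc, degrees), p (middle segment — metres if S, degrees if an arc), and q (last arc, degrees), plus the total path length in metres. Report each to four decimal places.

RSR: t = 28.4791°, p = 14.1996 m, q = 248.9209°, L = 43.4909 m

Let ψ = atan2(Δy, Δx) = atan2(8.88, 10.40) = 40.4922° be the start→goal bearing.
Normalize: d = |goal − start| / ρ = 13.675321/6.05 = 2.260384, α = (θ_start − ψ) mod 360° = 61.7078° = 1.077004 rad, β = (θ_goal − ψ) mod 360° = 144.3078° = 2.518646 rad.
Common terms: sin α = 0.880542, cos α = 0.473969, sin β = 0.583431, cos β = -0.812163, cos(α−β) = 0.128796, d² = 5.109334. Work in radians in the unit-radius frame; every candidate has L = ρ·(t + p + q).
LSL: p² = 2 + d² − 2cos(α−β) + 2d(sin α − sin β) = 8.194911; p = √p² = 2.862675; φ = atan2(cos β − cos α, d + sin α − sin β) = -0.465955 rad; t = (φ − α) mod 2π = 4.740227 rad, q = (β − φ) mod 2π = 2.984601 rad → L = 6.05·(4.740227 + 2.862675 + 2.984601) = 6.05·10.587503 = 64.054391 m
RSR: p² = 2 + d² − 2cos(α−β) + 2d(sin β − sin α) = 5.508575; p = √p² = 2.347035; φ = atan2(cos α − cos β, d − sin α + sin β) = 0.579949 rad; t = (α − φ) mod 2π = 0.497055 rad, q = (φ − β) mod 2π = 4.344489 rad → L = 6.05·(0.497055 + 2.347035 + 4.344489) = 6.05·7.188579 = 43.490901 m
LSR: p² = d² − 2 + 2cos(α−β) + 2d(sin α + sin β) = 9.985205; p = √p² = 3.159938; φ = atan2(−cos α − cos β, d + sin α + sin β) − atan2(−2, p) = 0.654835 rad; t = (φ − α) mod 2π = 5.861016 rad, q = (φ − β) mod 2π = 4.419374 rad → L = 6.05·(5.861016 + 3.159938 + 4.419374) = 6.05·13.440328 = 81.313985 m
RSL: p² = d² − 2 + 2cos(α−β) − 2d(sin α + sin β) = -3.251355 < 0 → infeasible
RLR: c = (6 − d² + 2cos(α−β) + 2d(sin α − sin β))/8 = 0.311428; p = 2π − arccos c = 5.029084 rad; φ = atan2(cos α − cos β, d − sin α + sin β) = 0.579949 rad; t = (α − φ + p/2) mod 2π = 3.011597 rad, q = (α − β − t + p) mod 2π = 0.575846 rad → L = 6.05·(3.011597 + 5.029084 + 0.575846) = 6.05·8.616527 = 52.129988 m
LRL: c = (6 − d² + 2cos(α−β) − 2d(sin α − sin β))/8 = -0.024364; p = 2π − arccos c = 4.688023 rad; φ = atan2(cos β − cos α, d + sin α − sin β) = -0.465955 rad; t = (φ − α + p/2) mod 2π = 0.801053 rad, q = (β − α − t + p) mod 2π = 5.328612 rad → L = 6.05·(0.801053 + 4.688023 + 5.328612) = 6.05·10.817687 = 65.447009 m
Shortest: RSR with L = 43.490901 m ≈ 43.4909 m
Convert RSR to answer units (arcs ×180/π): t = 0.497055·180/π = 28.4791°, p = ρ·p = 6.05·2.347035 = 14.1996 m, q = 4.344489·180/π = 248.9209°, L = 43.4909 m.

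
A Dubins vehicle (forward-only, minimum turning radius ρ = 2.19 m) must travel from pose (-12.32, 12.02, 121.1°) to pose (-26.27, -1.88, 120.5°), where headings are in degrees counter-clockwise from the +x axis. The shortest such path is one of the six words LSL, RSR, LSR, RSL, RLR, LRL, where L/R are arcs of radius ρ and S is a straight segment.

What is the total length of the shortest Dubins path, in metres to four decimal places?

Let ψ = atan2(Δy, Δx) = atan2(-13.90, -13.95) = -135.1029° be the start→goal bearing.
Normalize: d = |goal − start| / ρ = 19.692956/2.19 = 8.992217, α = (θ_start − ψ) mod 360° = 256.2029° = 4.471584 rad, β = (θ_goal − ψ) mod 360° = 255.6029° = 4.461112 rad.
Common terms: sin α = -0.971146, cos α = -0.238485, sin β = -0.968596, cos β = -0.248641, cos(α−β) = 0.999945, d² = 80.859970. Work in radians in the unit-radius frame; every candidate has L = ρ·(t + p + q).
LSL: p² = 2 + d² − 2cos(α−β) + 2d(sin α − sin β) = 80.814208; p = √p² = 8.989672; φ = atan2(cos β − cos α, d + sin α − sin β) = -0.001130 rad; t = (φ − α) mod 2π = 1.810472 rad, q = (β − φ) mod 2π = 4.462241 rad → L = 2.19·(1.810472 + 8.989672 + 4.462241) = 2.19·15.262386 = 33.424625 m
RSR: p² = 2 + d² − 2cos(α−β) + 2d(sin β − sin α) = 80.905951; p = √p² = 8.994774; φ = atan2(cos α − cos β, d − sin α + sin β) = 0.001129 rad; t = (α − φ) mod 2π = 4.470454 rad, q = (φ − β) mod 2π = 1.823203 rad → L = 2.19·(4.470454 + 8.994774 + 1.823203) = 2.19·15.288431 = 33.481663 m
LSR: p² = d² − 2 + 2cos(α−β) + 2d(sin α + sin β) = 45.974701; p = √p² = 6.780465; φ = atan2(−cos α − cos β, d + sin α + sin β) − atan2(−2, p) = 0.355793 rad; t = (φ − α) mod 2π = 2.167395 rad, q = (φ − β) mod 2π = 2.177867 rad → L = 2.19·(2.167395 + 6.780465 + 2.177867) = 2.19·11.125727 = 24.365342 m
RSL: p² = d² − 2 + 2cos(α−β) − 2d(sin α + sin β) = 115.745019; p = √p² = 10.758486; φ = atan2(cos α + cos β, d − sin α − sin β) − atan2(2, p) = -0.228332 rad; t = (α − φ) mod 2π = 4.699916 rad, q = (β − φ) mod 2π = 4.689444 rad → L = 2.19·(4.699916 + 10.758486 + 4.689444) = 2.19·20.147845 = 44.123781 m
RLR: c = (6 − d² + 2cos(α−β) + 2d(sin α − sin β))/8 = -9.113244, |c| > 1 → infeasible
LRL: c = (6 − d² + 2cos(α−β) − 2d(sin α − sin β))/8 = -9.101776, |c| > 1 → infeasible
Shortest: LSR with L = 24.365342 m ≈ 24.3653 m

24.3653 m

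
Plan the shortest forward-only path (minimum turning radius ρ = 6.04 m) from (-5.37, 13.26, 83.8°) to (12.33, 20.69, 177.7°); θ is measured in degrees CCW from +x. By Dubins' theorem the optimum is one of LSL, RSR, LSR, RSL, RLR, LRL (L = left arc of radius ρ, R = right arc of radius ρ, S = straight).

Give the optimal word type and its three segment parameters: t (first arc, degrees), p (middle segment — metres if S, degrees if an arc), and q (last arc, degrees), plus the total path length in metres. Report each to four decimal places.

Let ψ = atan2(Δy, Δx) = atan2(7.43, 17.70) = 22.7714° be the start→goal bearing.
Normalize: d = |goal − start| / ρ = 19.196221/6.04 = 3.178182, α = (θ_start − ψ) mod 360° = 61.0286° = 1.065150 rad, β = (θ_goal − ψ) mod 360° = 154.9286° = 2.704014 rad.
Common terms: sin α = 0.874862, cos α = 0.484373, sin β = 0.423747, cos β = -0.905780, cos(α−β) = -0.068015, d² = 10.100843. Work in radians in the unit-radius frame; every candidate has L = ρ·(t + p + q).
LSL: p² = 2 + d² − 2cos(α−β) + 2d(sin α − sin β) = 15.104320; p = √p² = 3.886428; φ = atan2(cos β − cos α, d + sin α − sin β) = -0.365798 rad; t = (φ − α) mod 2π = 4.852238 rad, q = (β − φ) mod 2π = 3.069812 rad → L = 6.04·(4.852238 + 3.886428 + 3.069812) = 6.04·11.808477 = 71.323202 m
RSR: p² = 2 + d² − 2cos(α−β) + 2d(sin β − sin α) = 9.369426; p = √p² = 3.060952; φ = atan2(cos α − cos β, d − sin α + sin β) = 0.471426 rad; t = (α − φ) mod 2π = 0.593724 rad, q = (φ − β) mod 2π = 4.050597 rad → L = 6.04·(0.593724 + 3.060952 + 4.050597) = 6.04·7.705273 = 46.539849 m
LSR: p² = d² − 2 + 2cos(α−β) + 2d(sin α + sin β) = 16.219244; p = √p² = 4.027312; φ = atan2(−cos α − cos β, d + sin α + sin β) − atan2(−2, p) = 0.554786 rad; t = (φ − α) mod 2π = 5.772822 rad, q = (φ − β) mod 2π = 4.133957 rad → L = 6.04·(5.772822 + 4.027312 + 4.133957) = 6.04·13.934091 = 84.161910 m
RSL: p² = d² − 2 + 2cos(α−β) − 2d(sin α + sin β) = -0.289620 < 0 → infeasible
RLR: c = (6 − d² + 2cos(α−β) + 2d(sin α − sin β))/8 = -0.171178; p = 2π − arccos c = 4.540364 rad; φ = atan2(cos α − cos β, d − sin α + sin β) = 0.471426 rad; t = (α − φ + p/2) mod 2π = 2.863906 rad, q = (α − β − t + p) mod 2π = 0.037594 rad → L = 6.04·(2.863906 + 4.540364 + 0.037594) = 6.04·7.441863 = 44.948852 m
LRL: c = (6 − d² + 2cos(α−β) − 2d(sin α − sin β))/8 = -0.888040; p = 2π − arccos c = 3.619325 rad; φ = atan2(cos β − cos α, d + sin α − sin β) = -0.365798 rad; t = (φ − α + p/2) mod 2π = 0.378714 rad, q = (β − α − t + p) mod 2π = 4.879474 rad → L = 6.04·(0.378714 + 3.619325 + 4.879474) = 6.04·8.877513 = 53.620180 m
Shortest: RLR with L = 44.948852 m ≈ 44.9489 m
Convert RLR to answer units (arcs ×180/π): t = 2.863906·180/π = 164.0897°, p = 4.540364·180/π = 260.1437°, q = 0.037594·180/π = 2.1540°, L = 44.9489 m.

RLR: t = 164.0897°, p = 260.1437°, q = 2.1540°, L = 44.9489 m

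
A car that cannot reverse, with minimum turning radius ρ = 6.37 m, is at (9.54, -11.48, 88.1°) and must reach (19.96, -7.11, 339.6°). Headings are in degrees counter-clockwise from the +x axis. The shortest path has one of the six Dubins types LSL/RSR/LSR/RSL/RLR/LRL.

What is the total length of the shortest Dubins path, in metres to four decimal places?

42.3248 m

Let ψ = atan2(Δy, Δx) = atan2(4.37, 10.42) = 22.7525° be the start→goal bearing.
Normalize: d = |goal − start| / ρ = 11.299261/6.37 = 1.773824, α = (θ_start − ψ) mod 360° = 65.3475° = 1.140529 rad, β = (θ_goal − ψ) mod 360° = 316.8475° = 5.530032 rad.
Common terms: sin α = 0.908854, cos α = 0.417114, sin β = -0.683942, cos β = 0.729536, cos(α−β) = -0.317305, d² = 3.146453. Work in radians in the unit-radius frame; every candidate has L = ρ·(t + p + q).
LSL: p² = 2 + d² − 2cos(α−β) + 2d(sin α − sin β) = 11.431745; p = √p² = 3.381086; φ = atan2(cos β − cos α, d + sin α − sin β) = 0.092535 rad; t = (φ − α) mod 2π = 5.235191 rad, q = (β − φ) mod 2π = 5.437497 rad → L = 6.37·(5.235191 + 3.381086 + 5.437497) = 6.37·14.053775 = 89.522545 m
RSR: p² = 2 + d² − 2cos(α−β) + 2d(sin β − sin α) = 0.130379; p = √p² = 0.361080; φ = atan2(cos α − cos β, d − sin α + sin β) = -1.045638 rad; t = (α − φ) mod 2π = 2.186167 rad, q = (φ − β) mod 2π = 5.990701 rad → L = 6.37·(2.186167 + 0.361080 + 5.990701) = 6.37·8.537948 = 54.386727 m
LSR: p² = d² − 2 + 2cos(α−β) + 2d(sin α + sin β) = 1.309752; p = √p² = 1.144444; φ = atan2(−cos α − cos β, d + sin α + sin β) − atan2(−2, p) = 0.530205 rad; t = (φ − α) mod 2π = 5.672861 rad, q = (φ − β) mod 2π = 1.283358 rad → L = 6.37·(5.672861 + 1.144444 + 1.283358) = 6.37·8.100663 = 51.601225 m
RSL: p² = d² − 2 + 2cos(α−β) − 2d(sin α + sin β) = -0.286066 < 0 → infeasible
RLR: c = (6 − d² + 2cos(α−β) + 2d(sin α − sin β))/8 = 0.983703; p = 2π − arccos c = 6.102399 rad; φ = atan2(cos α − cos β, d − sin α + sin β) = -1.045638 rad; t = (α − φ + p/2) mod 2π = 5.237367 rad, q = (α − β − t + p) mod 2π = 2.758715 rad → L = 6.37·(5.237367 + 6.102399 + 2.758715) = 6.37·14.098481 = 89.807321 m
LRL: c = (6 − d² + 2cos(α−β) − 2d(sin α − sin β))/8 = -0.428968; p = 2π − arccos c = 4.269039 rad; φ = atan2(cos β − cos α, d + sin α − sin β) = 0.092535 rad; t = (φ − α + p/2) mod 2π = 1.086525 rad, q = (β − α − t + p) mod 2π = 1.288831 rad → L = 6.37·(1.086525 + 4.269039 + 1.288831) = 6.37·6.644395 = 42.324798 m
Shortest: LRL with L = 42.324798 m ≈ 42.3248 m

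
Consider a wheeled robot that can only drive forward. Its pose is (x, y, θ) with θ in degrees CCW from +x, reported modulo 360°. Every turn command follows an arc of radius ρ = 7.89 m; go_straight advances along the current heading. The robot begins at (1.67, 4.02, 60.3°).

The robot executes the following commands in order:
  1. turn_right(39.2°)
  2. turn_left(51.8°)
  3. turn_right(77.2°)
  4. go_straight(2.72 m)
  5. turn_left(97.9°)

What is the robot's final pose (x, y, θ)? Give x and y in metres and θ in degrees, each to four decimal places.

set_pose: (x, y, θ) = (1.6700, 4.0200, 60.3000°), ρ = 7.89
turn_right(39.2°): centre at ρ to the right, rotate −39.2° → (5.6831, 7.4718, 21.1000°)
turn_left(51.8°): centre at ρ to the left, rotate +51.8° → (10.3840, 12.5129, 72.9000°)
turn_right(77.2°): centre at ρ to the right, rotate −77.2° → (18.5167, 18.0607, -4.3000° ≡ 355.7000°)
go_straight(2.72): x += 2.72·cos θ, y += 2.72·sin θ → (21.2291, 17.8567, 355.7000°)
turn_left(97.9°): centre at ρ to the left, rotate +97.9° → (29.6951, 26.2199, 453.6000° ≡ 93.6000°)

(29.6951, 26.2199, 93.6000°)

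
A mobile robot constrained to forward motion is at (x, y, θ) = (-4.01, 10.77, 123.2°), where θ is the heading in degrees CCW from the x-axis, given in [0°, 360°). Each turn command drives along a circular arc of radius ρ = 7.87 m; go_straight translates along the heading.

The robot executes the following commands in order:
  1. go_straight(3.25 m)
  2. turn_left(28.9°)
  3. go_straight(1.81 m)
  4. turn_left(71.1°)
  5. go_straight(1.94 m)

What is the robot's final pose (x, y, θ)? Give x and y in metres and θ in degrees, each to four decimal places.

set_pose: (x, y, θ) = (-4.0100, 10.7700, 123.2000°), ρ = 7.87
go_straight(3.25): x += 3.25·cos θ, y += 3.25·sin θ → (-5.7896, 13.4895, 123.2000°)
turn_left(28.9°): centre at ρ to the left, rotate +28.9° → (-8.6923, 16.1354, 152.1000°)
go_straight(1.81): x += 1.81·cos θ, y += 1.81·sin θ → (-10.2919, 16.9823, 152.1000°)
turn_left(71.1°): centre at ρ to the left, rotate +71.1° → (-19.3619, 15.7641, 223.2000°)
go_straight(1.94): x += 1.94·cos θ, y += 1.94·sin θ → (-20.7761, 14.4361, 223.2000°)

(-20.7761, 14.4361, 223.2000°)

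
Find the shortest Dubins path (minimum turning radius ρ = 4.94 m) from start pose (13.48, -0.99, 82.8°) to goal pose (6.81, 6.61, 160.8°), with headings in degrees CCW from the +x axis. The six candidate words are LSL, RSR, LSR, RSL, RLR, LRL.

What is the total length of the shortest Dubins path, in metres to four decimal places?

Let ψ = atan2(Δy, Δx) = atan2(7.60, -6.67) = 131.2712° be the start→goal bearing.
Normalize: d = |goal − start| / ρ = 10.111820/4.94 = 2.046927, α = (θ_start − ψ) mod 360° = 311.5288° = 5.437203 rad, β = (θ_goal − ψ) mod 360° = 29.5288° = 0.515375 rad.
Common terms: sin α = -0.748623, cos α = 0.662996, sin β = 0.492861, cos β = 0.870108, cos(α−β) = 0.207912, d² = 4.189911. Work in radians in the unit-radius frame; every candidate has L = ρ·(t + p + q).
LSL: p² = 2 + d² − 2cos(α−β) + 2d(sin α − sin β) = 0.691635; p = √p² = 0.831646; φ = atan2(cos β − cos α, d + sin α − sin β) = 0.251687 rad; t = (φ − α) mod 2π = 1.097670 rad, q = (β − φ) mod 2π = 0.263687 rad → L = 4.94·(1.097670 + 0.831646 + 0.263687) = 4.94·2.193003 = 10.833433 m
RSR: p² = 2 + d² − 2cos(α−β) + 2d(sin β − sin α) = 10.856540; p = √p² = 3.294926; φ = atan2(cos α − cos β, d − sin α + sin β) = -0.062899 rad; t = (α − φ) mod 2π = 5.500102 rad, q = (φ − β) mod 2π = 5.704911 rad → L = 4.94·(5.500102 + 3.294926 + 5.704911) = 4.94·14.499940 = 71.629704 m
LSR: p² = d² − 2 + 2cos(α−β) + 2d(sin α + sin β) = 1.558682; p = √p² = 1.248472; φ = atan2(−cos α − cos β, d + sin α + sin β) − atan2(−2, p) = 0.304822 rad; t = (φ − α) mod 2π = 1.150805 rad, q = (φ − β) mod 2π = 6.072633 rad → L = 4.94·(1.150805 + 1.248472 + 6.072633) = 4.94·8.471910 = 41.851234 m
RSL: p² = d² − 2 + 2cos(α−β) − 2d(sin α + sin β) = 3.652786; p = √p² = 1.911226; φ = atan2(cos α + cos β, d − sin α − sin β) − atan2(2, p) = -0.220697 rad; t = (α − φ) mod 2π = 5.657900 rad, q = (β − φ) mod 2π = 0.736071 rad → L = 4.94·(5.657900 + 1.911226 + 0.736071) = 4.94·8.305198 = 41.027676 m
RLR: c = (6 − d² + 2cos(α−β) + 2d(sin α − sin β))/8 = -0.357067; p = 2π − arccos c = 4.347262 rad; φ = atan2(cos α − cos β, d − sin α + sin β) = -0.062899 rad; t = (α − φ + p/2) mod 2π = 1.390548 rad, q = (α − β − t + p) mod 2π = 1.595357 rad → L = 4.94·(1.390548 + 4.347262 + 1.595357) = 4.94·7.333168 = 36.225851 m
LRL: c = (6 − d² + 2cos(α−β) − 2d(sin α − sin β))/8 = 0.913546; p = 2π − arccos c = 5.864307 rad; φ = atan2(cos β − cos α, d + sin α − sin β) = 0.251687 rad; t = (φ − α + p/2) mod 2π = 4.029823 rad, q = (β − α − t + p) mod 2π = 3.195841 rad → L = 4.94·(4.029823 + 5.864307 + 3.195841) = 4.94·13.089970 = 64.664454 m
Shortest: LSL with L = 10.833433 m ≈ 10.8334 m

10.8334 m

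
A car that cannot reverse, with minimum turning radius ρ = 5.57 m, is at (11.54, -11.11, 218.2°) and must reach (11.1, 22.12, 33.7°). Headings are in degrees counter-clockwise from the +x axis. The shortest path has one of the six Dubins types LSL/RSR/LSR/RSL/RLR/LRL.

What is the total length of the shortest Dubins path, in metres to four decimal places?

Let ψ = atan2(Δy, Δx) = atan2(33.23, -0.44) = 90.7586° be the start→goal bearing.
Normalize: d = |goal − start| / ρ = 33.232913/5.57 = 5.966412, α = (θ_start − ψ) mod 360° = 127.4414° = 2.224272 rad, β = (θ_goal − ψ) mod 360° = 302.9414° = 5.287325 rad.
Common terms: sin α = 0.793976, cos α = -0.607950, sin β = -0.839227, cos β = 0.543781, cos(α−β) = -0.996917, d² = 35.598068. Work in radians in the unit-radius frame; every candidate has L = ρ·(t + p + q).
LSL: p² = 2 + d² − 2cos(α−β) + 2d(sin α − sin β) = 59.080625; p = √p² = 7.686392; φ = atan2(cos β − cos α, d + sin α − sin β) = 0.150407 rad; t = (φ − α) mod 2π = 4.209320 rad, q = (β − φ) mod 2π = 5.136918 rad → L = 5.57·(4.209320 + 7.686392 + 5.136918) = 5.57·17.032630 = 94.871751 m
RSR: p² = 2 + d² − 2cos(α−β) + 2d(sin β − sin α) = 20.103180; p = √p² = 4.483657; φ = atan2(cos α − cos β, d − sin α + sin β) = -0.259785 rad; t = (α − φ) mod 2π = 2.484057 rad, q = (φ − β) mod 2π = 0.736075 rad → L = 5.57·(2.484057 + 4.483657 + 0.736075) = 5.57·7.703790 = 42.910108 m
LSR: p² = d² − 2 + 2cos(α−β) + 2d(sin α + sin β) = 31.064254; p = √p² = 5.573532; φ = atan2(−cos α − cos β, d + sin α + sin β) − atan2(−2, p) = 0.355364 rad; t = (φ − α) mod 2π = 4.414278 rad, q = (φ − β) mod 2π = 1.351225 rad → L = 5.57·(4.414278 + 5.573532 + 1.351225) = 5.57·11.339034 = 63.158419 m
RSL: p² = d² − 2 + 2cos(α−β) − 2d(sin α + sin β) = 32.144213; p = √p² = 5.669587; φ = atan2(cos α + cos β, d − sin α − sin β) − atan2(2, p) = -0.349805 rad; t = (α − φ) mod 2π = 2.574076 rad, q = (β − φ) mod 2π = 5.637129 rad → L = 5.57·(2.574076 + 5.669587 + 5.637129) = 5.57·13.880792 = 77.316013 m
RLR: c = (6 − d² + 2cos(α−β) + 2d(sin α − sin β))/8 = -1.512898, |c| > 1 → infeasible
LRL: c = (6 − d² + 2cos(α−β) − 2d(sin α − sin β))/8 = -6.385078, |c| > 1 → infeasible
Shortest: RSR with L = 42.910108 m ≈ 42.9101 m

42.9101 m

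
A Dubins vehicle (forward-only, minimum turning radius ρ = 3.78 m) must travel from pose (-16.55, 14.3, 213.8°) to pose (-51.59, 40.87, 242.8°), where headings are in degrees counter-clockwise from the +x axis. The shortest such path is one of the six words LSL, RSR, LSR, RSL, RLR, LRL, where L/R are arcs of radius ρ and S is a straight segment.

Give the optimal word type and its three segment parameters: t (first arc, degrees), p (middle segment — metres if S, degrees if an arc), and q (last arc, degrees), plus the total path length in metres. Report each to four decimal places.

Let ψ = atan2(Δy, Δx) = atan2(26.57, -35.04) = 142.8278° be the start→goal bearing.
Normalize: d = |goal − start| / ρ = 43.974612/3.78 = 11.633495, α = (θ_start − ψ) mod 360° = 70.9722° = 1.238698 rad, β = (θ_goal − ψ) mod 360° = 99.9722° = 1.744844 rad.
Common terms: sin α = 0.945360, cos α = 0.326027, sin β = 0.984892, cos β = -0.173170, cos(α−β) = 0.874620, d² = 135.338211. Work in radians in the unit-radius frame; every candidate has L = ρ·(t + p + q).
LSL: p² = 2 + d² − 2cos(α−β) + 2d(sin α − sin β) = 134.669191; p = √p² = 11.604706; φ = atan2(cos β − cos α, d + sin α − sin β) = -0.043030 rad; t = (φ − α) mod 2π = 5.001457 rad, q = (β − φ) mod 2π = 1.787874 rad → L = 3.78·(5.001457 + 11.604706 + 1.787874) = 3.78·18.394036 = 69.529457 m
RSR: p² = 2 + d² − 2cos(α−β) + 2d(sin β − sin α) = 136.508753; p = √p² = 11.683696; φ = atan2(cos α − cos β, d − sin α + sin β) = 0.042739 rad; t = (α − φ) mod 2π = 1.195959 rad, q = (φ − β) mod 2π = 4.581081 rad → L = 3.78·(1.195959 + 11.683696 + 4.581081) = 3.78·17.460736 = 66.001582 m
LSR: p² = d² − 2 + 2cos(α−β) + 2d(sin α + sin β) = 179.998613; p = √p² = 13.416356; φ = atan2(−cos α − cos β, d + sin α + sin β) − atan2(−2, p) = 0.136713 rad; t = (φ − α) mod 2π = 5.181200 rad, q = (φ − β) mod 2π = 4.675055 rad → L = 3.78·(5.181200 + 13.416356 + 4.675055) = 3.78·23.272611 = 87.970469 m
RSL: p² = d² − 2 + 2cos(α−β) − 2d(sin α + sin β) = 90.176288; p = √p² = 9.496120; φ = atan2(cos α + cos β, d − sin α − sin β) − atan2(2, p) = -0.191827 rad; t = (α − φ) mod 2π = 1.430525 rad, q = (β − φ) mod 2π = 1.936670 rad → L = 3.78·(1.430525 + 9.496120 + 1.936670) = 3.78·12.863315 = 48.623330 m
RLR: c = (6 − d² + 2cos(α−β) + 2d(sin α − sin β))/8 = -16.063594, |c| > 1 → infeasible
LRL: c = (6 − d² + 2cos(α−β) − 2d(sin α − sin β))/8 = -15.833649, |c| > 1 → infeasible
Shortest: RSL with L = 48.623330 m ≈ 48.6233 m
Convert RSL to answer units (arcs ×180/π): t = 1.430525·180/π = 81.9630°, p = ρ·p = 3.78·9.496120 = 35.8953 m, q = 1.936670·180/π = 110.9630°, L = 48.6233 m.

RSL: t = 81.9630°, p = 35.8953 m, q = 110.9630°, L = 48.6233 m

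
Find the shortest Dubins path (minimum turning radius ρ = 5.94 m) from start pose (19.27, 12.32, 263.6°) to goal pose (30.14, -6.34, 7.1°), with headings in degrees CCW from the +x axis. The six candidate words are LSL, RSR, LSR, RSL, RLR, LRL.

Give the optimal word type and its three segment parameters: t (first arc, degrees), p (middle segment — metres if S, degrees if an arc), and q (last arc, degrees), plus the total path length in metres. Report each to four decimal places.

LSL: t = 25.6758°, p = 12.8222 m, q = 77.8242°, L = 23.5523 m

Let ψ = atan2(Δy, Δx) = atan2(-18.66, 10.87) = -59.7779° be the start→goal bearing.
Normalize: d = |goal − start| / ρ = 21.595196/5.94 = 3.635555, α = (θ_start − ψ) mod 360° = 323.3779° = 5.644010 rad, β = (θ_goal − ψ) mod 360° = 66.8779° = 1.167240 rad.
Common terms: sin α = -0.596534, cos α = 0.802588, sin β = 0.919670, cos β = 0.392691, cos(α−β) = -0.233445, d² = 13.217260. Work in radians in the unit-radius frame; every candidate has L = ρ·(t + p + q).
LSL: p² = 2 + d² − 2cos(α−β) + 2d(sin α − sin β) = 4.659662; p = √p² = 2.158625; φ = atan2(cos β − cos α, d + sin α − sin β) = -0.191048 rad; t = (φ − α) mod 2π = 0.448128 rad, q = (β − φ) mod 2π = 1.358288 rad → L = 5.94·(0.448128 + 2.158625 + 1.358288) = 5.94·3.965041 = 23.552343 m
RSR: p² = 2 + d² − 2cos(α−β) + 2d(sin β − sin α) = 26.708638; p = √p² = 5.168040; φ = atan2(cos α − cos β, d − sin α + sin β) = 0.079397 rad; t = (α − φ) mod 2π = 5.564613 rad, q = (φ − β) mod 2π = 5.195342 rad → L = 5.94·(5.564613 + 5.168040 + 5.195342) = 5.94·15.927995 = 94.612290 m
LSR: p² = d² − 2 + 2cos(α−β) + 2d(sin α + sin β) = 13.099929; p = √p² = 3.619382; φ = atan2(−cos α − cos β, d + sin α + sin β) − atan2(−2, p) = 0.211588 rad; t = (φ − α) mod 2π = 0.850764 rad, q = (φ − β) mod 2π = 5.327534 rad → L = 5.94·(0.850764 + 3.619382 + 5.327534) = 5.94·9.797680 = 58.198219 m
RSL: p² = d² − 2 + 2cos(α−β) − 2d(sin α + sin β) = 8.400808; p = √p² = 2.898415; φ = atan2(cos α + cos β, d − sin α − sin β) − atan2(2, p) = -0.257699 rad; t = (α − φ) mod 2π = 5.901709 rad, q = (β − φ) mod 2π = 1.424939 rad → L = 5.94·(5.901709 + 2.898415 + 1.424939) = 5.94·10.225063 = 60.736872 m
RLR: c = (6 − d² + 2cos(α−β) + 2d(sin α − sin β))/8 = -2.338580, |c| > 1 → infeasible
LRL: c = (6 − d² + 2cos(α−β) − 2d(sin α − sin β))/8 = 0.417542; p = 2π − arccos c = 5.143128 rad; φ = atan2(cos β − cos α, d + sin α − sin β) = -0.191048 rad; t = (φ − α + p/2) mod 2π = 3.019692 rad, q = (β − α − t + p) mod 2π = 3.929852 rad → L = 5.94·(3.019692 + 5.143128 + 3.929852) = 5.94·12.092671 = 71.830468 m
Shortest: LSL with L = 23.552343 m ≈ 23.5523 m
Convert LSL to answer units (arcs ×180/π): t = 0.448128·180/π = 25.6758°, p = ρ·p = 5.94·2.158625 = 12.8222 m, q = 1.358288·180/π = 77.8242°, L = 23.5523 m.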